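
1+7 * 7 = 50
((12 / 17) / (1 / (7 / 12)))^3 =343 / 4913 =0.07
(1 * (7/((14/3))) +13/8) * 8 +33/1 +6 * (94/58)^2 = 62032/841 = 73.76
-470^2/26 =-110450/13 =-8496.15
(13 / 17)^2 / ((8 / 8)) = 169 / 289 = 0.58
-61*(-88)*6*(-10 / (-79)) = 322080 / 79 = 4076.96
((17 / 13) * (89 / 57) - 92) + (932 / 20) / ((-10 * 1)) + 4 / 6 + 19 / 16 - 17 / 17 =-93.76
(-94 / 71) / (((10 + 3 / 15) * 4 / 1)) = -235 / 7242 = -0.03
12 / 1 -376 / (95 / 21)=-71.12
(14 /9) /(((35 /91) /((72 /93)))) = 1456 /465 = 3.13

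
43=43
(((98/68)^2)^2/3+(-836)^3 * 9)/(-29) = 21081342519719231/116261232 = 181327362.16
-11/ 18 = -0.61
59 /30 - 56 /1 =-1621 /30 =-54.03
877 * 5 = 4385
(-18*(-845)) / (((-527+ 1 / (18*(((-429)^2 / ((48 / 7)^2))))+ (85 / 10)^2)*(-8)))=68581958445 / 16403757859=4.18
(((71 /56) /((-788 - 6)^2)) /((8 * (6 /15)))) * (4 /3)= 355 /423652992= 0.00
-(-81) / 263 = 81 / 263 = 0.31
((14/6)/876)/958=7/2517624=0.00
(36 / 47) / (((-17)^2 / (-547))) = -19692 / 13583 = -1.45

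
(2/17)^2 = 4/289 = 0.01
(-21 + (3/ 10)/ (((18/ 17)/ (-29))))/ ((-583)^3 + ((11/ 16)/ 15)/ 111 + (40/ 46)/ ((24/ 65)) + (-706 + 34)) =17901636/ 121414117755227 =0.00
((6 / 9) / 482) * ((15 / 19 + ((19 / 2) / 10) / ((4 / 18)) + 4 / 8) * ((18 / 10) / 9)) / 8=4229 / 21979200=0.00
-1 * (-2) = 2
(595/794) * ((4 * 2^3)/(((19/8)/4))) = 304640/7543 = 40.39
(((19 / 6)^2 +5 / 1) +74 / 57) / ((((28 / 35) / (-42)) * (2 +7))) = -390845 / 4104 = -95.24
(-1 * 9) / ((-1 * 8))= 9 / 8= 1.12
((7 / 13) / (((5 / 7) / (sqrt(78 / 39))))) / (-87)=-49 * sqrt(2) / 5655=-0.01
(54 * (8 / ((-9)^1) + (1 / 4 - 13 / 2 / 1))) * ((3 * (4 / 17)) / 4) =-2313 / 34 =-68.03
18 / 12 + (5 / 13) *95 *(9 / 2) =2157 / 13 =165.92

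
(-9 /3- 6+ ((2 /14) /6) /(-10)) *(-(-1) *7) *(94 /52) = -177707 /1560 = -113.91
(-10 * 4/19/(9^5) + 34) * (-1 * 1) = -38145614/1121931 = -34.00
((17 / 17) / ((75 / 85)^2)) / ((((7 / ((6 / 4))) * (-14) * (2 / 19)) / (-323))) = 60.33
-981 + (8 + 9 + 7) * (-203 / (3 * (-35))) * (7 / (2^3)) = -4702 / 5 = -940.40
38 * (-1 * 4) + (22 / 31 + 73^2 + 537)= 177156 / 31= 5714.71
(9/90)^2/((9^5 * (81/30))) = 1/15943230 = 0.00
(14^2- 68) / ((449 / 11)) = 1408 / 449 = 3.14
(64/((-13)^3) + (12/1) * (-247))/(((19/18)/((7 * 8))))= -6564067776/41743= -157249.55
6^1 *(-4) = -24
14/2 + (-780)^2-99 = 608308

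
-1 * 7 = -7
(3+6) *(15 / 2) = 135 / 2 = 67.50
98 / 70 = 7 / 5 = 1.40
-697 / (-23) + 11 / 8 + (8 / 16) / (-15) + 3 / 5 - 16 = 44839 / 2760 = 16.25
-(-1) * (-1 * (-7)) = 7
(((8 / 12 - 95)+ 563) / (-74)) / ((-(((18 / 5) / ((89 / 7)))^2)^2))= 745064111875 / 756142128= 985.35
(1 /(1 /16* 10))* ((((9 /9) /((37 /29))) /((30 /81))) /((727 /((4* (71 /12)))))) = 74124 /672475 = 0.11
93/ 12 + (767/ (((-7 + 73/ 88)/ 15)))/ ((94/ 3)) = -1761163/ 34028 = -51.76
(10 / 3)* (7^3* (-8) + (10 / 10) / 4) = -54875 / 6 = -9145.83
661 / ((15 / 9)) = 1983 / 5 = 396.60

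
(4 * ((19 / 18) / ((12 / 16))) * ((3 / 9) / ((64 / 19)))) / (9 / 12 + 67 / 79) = 28519 / 81810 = 0.35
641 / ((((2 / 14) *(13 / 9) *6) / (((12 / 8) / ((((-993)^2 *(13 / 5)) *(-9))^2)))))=112175 / 76900568723675892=0.00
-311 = -311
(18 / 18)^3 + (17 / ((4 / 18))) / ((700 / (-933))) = -141349 / 1400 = -100.96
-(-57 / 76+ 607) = -2425 / 4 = -606.25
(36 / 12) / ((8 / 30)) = 11.25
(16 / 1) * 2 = 32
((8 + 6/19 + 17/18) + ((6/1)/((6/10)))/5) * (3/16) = 3851/1824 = 2.11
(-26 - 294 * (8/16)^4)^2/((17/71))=8947775/1088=8224.06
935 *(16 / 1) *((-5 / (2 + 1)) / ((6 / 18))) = -74800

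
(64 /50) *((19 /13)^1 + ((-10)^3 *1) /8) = -51392 /325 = -158.13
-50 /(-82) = 25 /41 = 0.61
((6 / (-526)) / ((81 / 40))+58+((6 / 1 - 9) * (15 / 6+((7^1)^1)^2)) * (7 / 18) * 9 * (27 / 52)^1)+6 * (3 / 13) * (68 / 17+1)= -318821917 / 1477008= -215.86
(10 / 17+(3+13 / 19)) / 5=276 / 323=0.85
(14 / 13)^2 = 196 / 169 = 1.16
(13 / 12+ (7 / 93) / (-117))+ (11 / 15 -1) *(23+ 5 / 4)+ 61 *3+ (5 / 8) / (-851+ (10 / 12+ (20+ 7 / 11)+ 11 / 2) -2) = 2107264319057 / 11864207160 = 177.62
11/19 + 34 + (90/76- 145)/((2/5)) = -24697/76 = -324.96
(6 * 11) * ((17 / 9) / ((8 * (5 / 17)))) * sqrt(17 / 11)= 289 * sqrt(187) / 60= 65.87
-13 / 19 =-0.68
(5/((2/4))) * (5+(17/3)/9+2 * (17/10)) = 2438/27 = 90.30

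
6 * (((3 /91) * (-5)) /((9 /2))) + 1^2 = 0.78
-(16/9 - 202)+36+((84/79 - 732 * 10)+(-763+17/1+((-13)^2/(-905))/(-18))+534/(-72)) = -6722921461/857940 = -7836.12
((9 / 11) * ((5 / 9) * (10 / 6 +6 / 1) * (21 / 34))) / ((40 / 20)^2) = 805 / 1496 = 0.54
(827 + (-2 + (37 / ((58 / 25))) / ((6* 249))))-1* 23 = 69495829 / 86652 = 802.01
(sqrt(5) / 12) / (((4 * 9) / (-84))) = -7 * sqrt(5) / 36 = -0.43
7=7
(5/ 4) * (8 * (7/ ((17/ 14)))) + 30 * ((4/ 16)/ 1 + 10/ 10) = 3235/ 34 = 95.15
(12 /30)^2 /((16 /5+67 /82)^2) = 26896 /2712609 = 0.01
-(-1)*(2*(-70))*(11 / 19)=-1540 / 19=-81.05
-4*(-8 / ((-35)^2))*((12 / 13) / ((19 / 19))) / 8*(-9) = -432 / 15925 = -0.03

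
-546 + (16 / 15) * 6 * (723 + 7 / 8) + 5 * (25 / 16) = 327569 / 80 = 4094.61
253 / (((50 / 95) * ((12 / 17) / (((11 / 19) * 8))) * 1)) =47311 / 15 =3154.07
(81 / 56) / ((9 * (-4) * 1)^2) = 0.00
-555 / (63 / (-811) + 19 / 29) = -13053045 / 13582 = -961.05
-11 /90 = -0.12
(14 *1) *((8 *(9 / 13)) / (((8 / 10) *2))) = 630 / 13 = 48.46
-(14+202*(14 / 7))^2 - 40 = -174764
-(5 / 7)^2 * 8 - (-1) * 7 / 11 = -1857 / 539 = -3.45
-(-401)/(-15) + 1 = -25.73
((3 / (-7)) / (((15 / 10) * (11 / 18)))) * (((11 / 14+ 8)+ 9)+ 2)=-4986 / 539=-9.25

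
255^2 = 65025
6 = 6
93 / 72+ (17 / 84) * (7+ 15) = 5.74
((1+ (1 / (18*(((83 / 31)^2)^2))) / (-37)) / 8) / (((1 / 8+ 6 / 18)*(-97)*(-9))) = 0.00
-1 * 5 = -5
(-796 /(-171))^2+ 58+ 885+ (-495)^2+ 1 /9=7192987153 /29241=245989.78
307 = 307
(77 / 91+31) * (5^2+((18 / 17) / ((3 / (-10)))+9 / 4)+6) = 418347 / 442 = 946.49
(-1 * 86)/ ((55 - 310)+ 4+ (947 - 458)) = -43/ 119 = -0.36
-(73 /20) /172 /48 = -73 /165120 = -0.00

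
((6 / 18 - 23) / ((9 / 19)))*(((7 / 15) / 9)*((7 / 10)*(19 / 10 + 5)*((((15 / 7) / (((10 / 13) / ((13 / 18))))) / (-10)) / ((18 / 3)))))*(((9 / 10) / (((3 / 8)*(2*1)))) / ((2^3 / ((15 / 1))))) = 8788507 / 9720000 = 0.90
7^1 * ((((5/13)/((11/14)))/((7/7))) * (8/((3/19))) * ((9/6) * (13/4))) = 9310/11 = 846.36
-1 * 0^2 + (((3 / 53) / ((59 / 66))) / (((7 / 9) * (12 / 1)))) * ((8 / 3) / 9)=44 / 21889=0.00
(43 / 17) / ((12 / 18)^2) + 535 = 36767 / 68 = 540.69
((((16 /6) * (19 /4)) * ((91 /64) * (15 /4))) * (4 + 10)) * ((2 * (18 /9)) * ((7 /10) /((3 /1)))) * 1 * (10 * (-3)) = -423605 /16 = -26475.31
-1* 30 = -30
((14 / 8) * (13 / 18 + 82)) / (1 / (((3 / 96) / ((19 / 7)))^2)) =510727 / 26615808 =0.02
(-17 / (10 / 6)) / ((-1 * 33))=17 / 55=0.31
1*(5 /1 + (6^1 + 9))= 20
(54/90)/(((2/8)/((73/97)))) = 876/485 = 1.81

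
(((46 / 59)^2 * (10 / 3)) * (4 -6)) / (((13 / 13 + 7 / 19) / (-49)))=19699960 / 135759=145.11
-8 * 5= -40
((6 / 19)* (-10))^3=-216000 / 6859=-31.49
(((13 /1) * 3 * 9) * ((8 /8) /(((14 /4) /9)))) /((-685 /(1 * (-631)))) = 3986658 /4795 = 831.42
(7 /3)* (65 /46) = 3.30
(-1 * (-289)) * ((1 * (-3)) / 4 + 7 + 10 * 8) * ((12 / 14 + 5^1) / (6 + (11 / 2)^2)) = 817581 / 203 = 4027.49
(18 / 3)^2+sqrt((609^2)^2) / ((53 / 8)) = 2968956 / 53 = 56018.04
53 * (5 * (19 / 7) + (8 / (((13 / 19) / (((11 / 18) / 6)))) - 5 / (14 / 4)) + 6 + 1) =2647880 / 2457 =1077.69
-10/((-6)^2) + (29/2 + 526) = 4862/9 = 540.22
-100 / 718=-50 / 359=-0.14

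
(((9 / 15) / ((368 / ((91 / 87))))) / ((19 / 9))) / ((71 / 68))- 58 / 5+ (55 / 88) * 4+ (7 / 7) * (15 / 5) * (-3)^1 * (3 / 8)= -448963871 / 35991320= -12.47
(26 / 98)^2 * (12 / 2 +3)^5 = 9979281 / 2401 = 4156.30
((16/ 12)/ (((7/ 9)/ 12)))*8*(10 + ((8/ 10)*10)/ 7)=89856/ 49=1833.80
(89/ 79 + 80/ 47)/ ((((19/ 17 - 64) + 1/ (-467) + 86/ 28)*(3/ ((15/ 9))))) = -648536910/ 24683960879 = -0.03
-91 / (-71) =91 / 71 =1.28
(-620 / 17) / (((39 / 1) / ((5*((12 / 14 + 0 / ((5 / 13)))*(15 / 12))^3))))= -871875 / 151606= -5.75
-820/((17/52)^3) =-115298560/4913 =-23468.06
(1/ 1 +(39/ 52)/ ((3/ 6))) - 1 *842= -1679/ 2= -839.50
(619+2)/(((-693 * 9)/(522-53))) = -1541/33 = -46.70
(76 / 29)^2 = 5776 / 841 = 6.87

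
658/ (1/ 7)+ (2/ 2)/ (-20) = 92119/ 20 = 4605.95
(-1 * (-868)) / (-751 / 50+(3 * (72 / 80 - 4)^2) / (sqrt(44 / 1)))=-5736438400 / 90952487 - 500488800 * sqrt(11) / 90952487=-81.32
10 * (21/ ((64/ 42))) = 2205/ 16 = 137.81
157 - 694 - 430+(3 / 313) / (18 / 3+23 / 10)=-967.00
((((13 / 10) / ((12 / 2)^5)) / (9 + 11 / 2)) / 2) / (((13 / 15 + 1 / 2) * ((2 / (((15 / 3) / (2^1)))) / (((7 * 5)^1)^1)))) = 2275 / 12327552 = 0.00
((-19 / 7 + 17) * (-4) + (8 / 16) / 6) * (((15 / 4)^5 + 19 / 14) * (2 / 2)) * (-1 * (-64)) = -2713054.52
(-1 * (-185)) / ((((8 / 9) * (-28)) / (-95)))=158175 / 224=706.14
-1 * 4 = -4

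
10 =10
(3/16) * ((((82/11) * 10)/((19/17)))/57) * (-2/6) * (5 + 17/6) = -0.57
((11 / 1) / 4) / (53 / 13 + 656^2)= 143 / 22377684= 0.00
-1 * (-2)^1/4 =1/2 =0.50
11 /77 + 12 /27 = 37 /63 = 0.59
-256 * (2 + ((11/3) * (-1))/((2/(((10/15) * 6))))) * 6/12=2048/3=682.67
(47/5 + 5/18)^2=758641/8100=93.66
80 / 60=4 / 3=1.33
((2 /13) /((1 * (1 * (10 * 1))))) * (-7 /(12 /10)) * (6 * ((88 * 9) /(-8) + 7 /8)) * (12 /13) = 16485 /338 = 48.77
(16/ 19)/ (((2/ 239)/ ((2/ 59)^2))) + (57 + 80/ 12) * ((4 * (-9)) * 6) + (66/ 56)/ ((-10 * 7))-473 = -1844008651507/ 129632440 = -14224.90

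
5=5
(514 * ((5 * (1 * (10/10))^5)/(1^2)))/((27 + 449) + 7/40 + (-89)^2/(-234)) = 12027600/2070079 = 5.81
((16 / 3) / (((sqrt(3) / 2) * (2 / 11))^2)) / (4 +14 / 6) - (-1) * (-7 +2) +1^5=1708 / 57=29.96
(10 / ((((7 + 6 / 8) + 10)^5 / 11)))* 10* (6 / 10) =675840 / 1804229351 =0.00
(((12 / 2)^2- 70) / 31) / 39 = -34 / 1209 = -0.03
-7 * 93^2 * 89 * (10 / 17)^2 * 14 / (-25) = 301746312 / 289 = 1044104.89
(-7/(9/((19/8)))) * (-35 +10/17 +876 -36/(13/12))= -7920017/5304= -1493.22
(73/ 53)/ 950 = 73/ 50350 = 0.00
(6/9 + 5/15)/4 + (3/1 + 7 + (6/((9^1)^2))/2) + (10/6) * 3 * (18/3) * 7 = 23791/108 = 220.29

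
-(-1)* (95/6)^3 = 857375/216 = 3969.33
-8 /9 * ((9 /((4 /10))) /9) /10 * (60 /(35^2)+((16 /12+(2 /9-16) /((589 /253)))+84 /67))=720694972 /783143235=0.92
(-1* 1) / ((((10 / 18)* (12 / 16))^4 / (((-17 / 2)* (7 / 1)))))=1233792 / 625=1974.07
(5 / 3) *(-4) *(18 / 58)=-60 / 29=-2.07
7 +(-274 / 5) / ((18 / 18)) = -239 / 5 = -47.80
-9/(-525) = 3/175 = 0.02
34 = 34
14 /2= 7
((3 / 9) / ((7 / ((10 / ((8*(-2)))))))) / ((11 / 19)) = -95 / 1848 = -0.05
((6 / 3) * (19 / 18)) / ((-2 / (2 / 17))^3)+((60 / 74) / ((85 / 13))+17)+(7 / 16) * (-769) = -319.31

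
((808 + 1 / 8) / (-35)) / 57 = -431 / 1064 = -0.41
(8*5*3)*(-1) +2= -118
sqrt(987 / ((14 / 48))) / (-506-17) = -6 * sqrt(94) / 523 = -0.11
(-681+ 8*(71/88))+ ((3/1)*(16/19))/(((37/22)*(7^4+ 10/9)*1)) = -674.54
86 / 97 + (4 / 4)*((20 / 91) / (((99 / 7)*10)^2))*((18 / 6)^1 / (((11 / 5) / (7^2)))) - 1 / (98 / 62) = 565517746 / 2220511293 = 0.25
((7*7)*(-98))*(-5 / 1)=24010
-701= -701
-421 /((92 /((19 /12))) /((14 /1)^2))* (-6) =8520.67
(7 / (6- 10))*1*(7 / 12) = -49 / 48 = -1.02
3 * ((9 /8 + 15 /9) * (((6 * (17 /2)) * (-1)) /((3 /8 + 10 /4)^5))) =-13996032 /6436343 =-2.17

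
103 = 103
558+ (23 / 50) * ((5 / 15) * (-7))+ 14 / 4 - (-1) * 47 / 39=547591 / 975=561.63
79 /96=0.82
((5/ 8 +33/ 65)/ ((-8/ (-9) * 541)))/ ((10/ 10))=5301/ 2250560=0.00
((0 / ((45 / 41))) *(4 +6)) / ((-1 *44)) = 0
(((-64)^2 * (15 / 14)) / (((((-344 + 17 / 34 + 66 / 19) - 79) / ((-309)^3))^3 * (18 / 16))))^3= 56981959637222323352056150219505865098690525702456386995237813906356256056686252986495664128000 / 22569304499837926424710967176838930149109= 2524754789746911314327765000000000000000000000000000000.00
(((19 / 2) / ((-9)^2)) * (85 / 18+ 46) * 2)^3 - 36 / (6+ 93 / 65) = 838007590337243 / 498997589832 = 1679.38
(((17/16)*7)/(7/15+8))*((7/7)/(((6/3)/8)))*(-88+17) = -126735/508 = -249.48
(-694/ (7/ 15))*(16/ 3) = -55520/ 7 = -7931.43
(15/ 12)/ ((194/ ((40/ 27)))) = 25/ 2619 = 0.01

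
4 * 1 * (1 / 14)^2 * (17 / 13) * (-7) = -17 / 91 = -0.19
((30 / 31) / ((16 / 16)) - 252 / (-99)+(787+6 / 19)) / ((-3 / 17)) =-29034759 / 6479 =-4481.36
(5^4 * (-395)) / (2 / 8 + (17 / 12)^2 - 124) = 35550000 / 17531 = 2027.84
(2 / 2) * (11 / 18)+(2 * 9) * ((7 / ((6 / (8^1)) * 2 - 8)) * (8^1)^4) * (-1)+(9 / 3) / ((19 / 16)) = 79402.52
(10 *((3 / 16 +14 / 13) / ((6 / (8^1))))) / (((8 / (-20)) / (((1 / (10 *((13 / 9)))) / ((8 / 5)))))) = -19725 / 10816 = -1.82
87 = 87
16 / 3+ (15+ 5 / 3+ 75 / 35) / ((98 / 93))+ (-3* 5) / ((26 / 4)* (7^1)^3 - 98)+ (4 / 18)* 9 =1502563 / 59682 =25.18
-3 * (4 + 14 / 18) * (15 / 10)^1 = -43 / 2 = -21.50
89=89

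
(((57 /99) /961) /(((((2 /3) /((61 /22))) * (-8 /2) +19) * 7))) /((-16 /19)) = -0.00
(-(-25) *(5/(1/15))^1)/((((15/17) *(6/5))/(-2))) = -10625/3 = -3541.67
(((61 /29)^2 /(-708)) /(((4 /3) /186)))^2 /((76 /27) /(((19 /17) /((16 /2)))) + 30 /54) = 3233322327843 /88082127679936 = 0.04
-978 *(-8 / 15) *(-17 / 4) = -11084 / 5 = -2216.80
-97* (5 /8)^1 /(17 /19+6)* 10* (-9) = 414675 /524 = 791.36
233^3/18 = 12649337/18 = 702740.94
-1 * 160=-160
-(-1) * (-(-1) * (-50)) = -50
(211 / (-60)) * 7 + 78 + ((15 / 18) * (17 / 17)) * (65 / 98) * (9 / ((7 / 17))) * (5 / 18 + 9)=2270211 / 13720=165.47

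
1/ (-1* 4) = -1/ 4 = -0.25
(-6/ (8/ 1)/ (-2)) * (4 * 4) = 6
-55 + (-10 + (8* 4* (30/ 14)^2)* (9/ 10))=3295/ 49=67.24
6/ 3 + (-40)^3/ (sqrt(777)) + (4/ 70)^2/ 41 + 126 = 6428804/ 50225 - 64000 * sqrt(777)/ 777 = -2167.99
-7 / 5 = -1.40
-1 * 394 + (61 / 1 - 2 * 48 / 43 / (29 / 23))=-417459 / 1247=-334.77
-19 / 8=-2.38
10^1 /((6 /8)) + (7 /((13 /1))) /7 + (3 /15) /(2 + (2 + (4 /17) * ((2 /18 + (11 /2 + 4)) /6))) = 5271436 /391755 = 13.46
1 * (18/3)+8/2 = 10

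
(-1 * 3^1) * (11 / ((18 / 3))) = -11 / 2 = -5.50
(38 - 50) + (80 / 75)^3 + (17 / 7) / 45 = -253553 / 23625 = -10.73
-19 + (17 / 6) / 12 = -1351 / 72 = -18.76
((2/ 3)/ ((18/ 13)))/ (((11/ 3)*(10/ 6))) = 13/ 165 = 0.08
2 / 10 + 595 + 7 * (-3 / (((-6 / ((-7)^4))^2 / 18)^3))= -20116029294959473488297 / 40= -502900732373986837207.42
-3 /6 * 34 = -17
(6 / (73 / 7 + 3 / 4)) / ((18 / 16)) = 448 / 939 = 0.48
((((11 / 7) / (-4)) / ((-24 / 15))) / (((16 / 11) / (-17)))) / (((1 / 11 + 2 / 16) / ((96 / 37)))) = -339405 / 9842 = -34.49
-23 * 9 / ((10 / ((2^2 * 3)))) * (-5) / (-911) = -1242 / 911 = -1.36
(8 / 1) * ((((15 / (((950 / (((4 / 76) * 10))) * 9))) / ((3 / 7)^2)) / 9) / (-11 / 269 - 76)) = -105448 / 1794373965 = -0.00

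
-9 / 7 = -1.29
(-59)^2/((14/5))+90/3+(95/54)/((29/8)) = 13962295/10962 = 1273.70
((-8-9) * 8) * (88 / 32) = -374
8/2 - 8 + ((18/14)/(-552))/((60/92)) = -1121/280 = -4.00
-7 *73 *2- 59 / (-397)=-405675 / 397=-1021.85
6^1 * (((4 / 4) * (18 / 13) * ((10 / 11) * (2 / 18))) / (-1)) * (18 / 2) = -1080 / 143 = -7.55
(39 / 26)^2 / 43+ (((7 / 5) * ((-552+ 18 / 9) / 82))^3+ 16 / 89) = -873331019187 / 1055042668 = -827.77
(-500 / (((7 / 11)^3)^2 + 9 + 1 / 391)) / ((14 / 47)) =-8138994124250 / 43973268353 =-185.09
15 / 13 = 1.15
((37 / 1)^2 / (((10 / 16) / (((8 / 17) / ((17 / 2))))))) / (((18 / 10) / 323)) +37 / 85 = 16647373 / 765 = 21761.27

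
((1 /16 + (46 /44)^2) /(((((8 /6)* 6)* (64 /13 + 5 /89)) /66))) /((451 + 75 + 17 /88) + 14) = 7764627 /2190885256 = 0.00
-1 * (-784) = 784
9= 9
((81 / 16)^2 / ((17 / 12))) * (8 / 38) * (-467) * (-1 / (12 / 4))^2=-1021329 / 5168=-197.63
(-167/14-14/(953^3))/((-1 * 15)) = 28908474151/36351973434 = 0.80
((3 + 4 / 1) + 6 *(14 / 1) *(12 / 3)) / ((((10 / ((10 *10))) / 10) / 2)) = 68600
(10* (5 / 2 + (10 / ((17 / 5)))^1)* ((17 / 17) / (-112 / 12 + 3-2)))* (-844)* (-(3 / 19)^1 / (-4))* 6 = 1305.20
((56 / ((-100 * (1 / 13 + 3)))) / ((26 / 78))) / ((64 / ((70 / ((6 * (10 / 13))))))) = -8281 / 64000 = -0.13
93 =93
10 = 10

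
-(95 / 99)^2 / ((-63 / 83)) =749075 / 617463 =1.21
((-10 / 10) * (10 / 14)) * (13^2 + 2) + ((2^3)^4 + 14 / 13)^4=281771115837920.46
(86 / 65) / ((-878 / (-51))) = 2193 / 28535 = 0.08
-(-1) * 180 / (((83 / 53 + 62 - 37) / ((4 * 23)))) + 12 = 55911 / 88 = 635.35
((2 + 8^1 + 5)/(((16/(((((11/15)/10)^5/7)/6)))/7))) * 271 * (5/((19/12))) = 43644821/153900000000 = 0.00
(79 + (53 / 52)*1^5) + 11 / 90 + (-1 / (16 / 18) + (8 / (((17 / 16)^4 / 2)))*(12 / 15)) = 34811683781 / 390878280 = 89.06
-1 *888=-888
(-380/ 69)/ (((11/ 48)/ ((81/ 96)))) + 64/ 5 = -9458/ 1265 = -7.48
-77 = -77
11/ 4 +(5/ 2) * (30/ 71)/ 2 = 931/ 284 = 3.28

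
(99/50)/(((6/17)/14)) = 3927/50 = 78.54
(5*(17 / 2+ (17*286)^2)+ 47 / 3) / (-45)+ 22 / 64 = -11346745219 / 4320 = -2626561.39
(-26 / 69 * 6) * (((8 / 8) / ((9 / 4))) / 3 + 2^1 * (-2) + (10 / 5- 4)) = 8216 / 621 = 13.23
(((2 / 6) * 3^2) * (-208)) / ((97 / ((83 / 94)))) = -25896 / 4559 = -5.68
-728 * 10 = -7280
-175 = -175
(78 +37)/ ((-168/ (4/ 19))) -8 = -6499/ 798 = -8.14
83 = 83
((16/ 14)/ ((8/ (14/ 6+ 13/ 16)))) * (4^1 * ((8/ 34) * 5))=755/ 357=2.11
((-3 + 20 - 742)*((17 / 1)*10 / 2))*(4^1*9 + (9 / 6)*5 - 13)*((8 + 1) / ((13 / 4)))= -67664250 / 13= -5204942.31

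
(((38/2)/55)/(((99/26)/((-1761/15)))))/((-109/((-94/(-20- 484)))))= 6814483/373908150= 0.02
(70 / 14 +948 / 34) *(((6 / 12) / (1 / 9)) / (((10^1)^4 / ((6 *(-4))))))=-15093 / 42500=-0.36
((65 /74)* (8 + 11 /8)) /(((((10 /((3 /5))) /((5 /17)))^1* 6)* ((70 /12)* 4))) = 585 /563584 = 0.00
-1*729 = -729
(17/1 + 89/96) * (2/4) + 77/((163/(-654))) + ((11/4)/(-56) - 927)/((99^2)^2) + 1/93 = -65229888843038653/217454345406144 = -299.97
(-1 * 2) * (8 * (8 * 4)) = -512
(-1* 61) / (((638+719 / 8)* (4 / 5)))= -610 / 5823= -0.10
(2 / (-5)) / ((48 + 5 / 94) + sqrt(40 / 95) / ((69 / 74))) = -76817420964 / 9226370160815 + 180466464 * sqrt(38) / 9226370160815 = -0.01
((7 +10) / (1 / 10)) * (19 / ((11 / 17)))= 54910 / 11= 4991.82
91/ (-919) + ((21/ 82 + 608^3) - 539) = 16937100338771/ 75358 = 224755173.16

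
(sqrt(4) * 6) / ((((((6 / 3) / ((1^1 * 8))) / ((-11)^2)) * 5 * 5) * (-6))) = -968 / 25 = -38.72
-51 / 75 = -17 / 25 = -0.68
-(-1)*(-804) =-804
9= 9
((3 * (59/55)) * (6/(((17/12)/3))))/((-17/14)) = -535248/15895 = -33.67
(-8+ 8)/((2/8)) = 0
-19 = -19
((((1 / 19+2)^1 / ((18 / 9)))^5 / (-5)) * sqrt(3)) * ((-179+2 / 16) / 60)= 43036942923 * sqrt(3) / 63388134400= 1.18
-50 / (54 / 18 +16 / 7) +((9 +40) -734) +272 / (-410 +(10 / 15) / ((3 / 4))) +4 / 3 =-141776881 / 204351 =-693.79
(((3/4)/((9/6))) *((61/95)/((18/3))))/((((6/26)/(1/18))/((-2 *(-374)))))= 148291/15390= 9.64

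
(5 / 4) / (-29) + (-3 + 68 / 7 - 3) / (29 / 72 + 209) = -310543 / 12242524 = -0.03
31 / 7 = 4.43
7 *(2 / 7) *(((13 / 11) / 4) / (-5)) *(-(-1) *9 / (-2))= 117 / 220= 0.53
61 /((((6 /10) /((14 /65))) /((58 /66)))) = 24766 /1287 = 19.24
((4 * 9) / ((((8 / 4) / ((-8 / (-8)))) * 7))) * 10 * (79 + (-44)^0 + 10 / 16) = 29025 / 14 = 2073.21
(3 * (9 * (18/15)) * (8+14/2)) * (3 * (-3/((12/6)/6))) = -13122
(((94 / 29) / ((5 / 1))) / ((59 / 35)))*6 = 3948 / 1711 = 2.31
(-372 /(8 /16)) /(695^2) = -744 /483025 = -0.00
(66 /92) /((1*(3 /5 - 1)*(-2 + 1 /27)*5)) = 891 /4876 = 0.18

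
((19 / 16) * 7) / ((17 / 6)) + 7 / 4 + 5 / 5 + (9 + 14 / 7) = 2269 / 136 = 16.68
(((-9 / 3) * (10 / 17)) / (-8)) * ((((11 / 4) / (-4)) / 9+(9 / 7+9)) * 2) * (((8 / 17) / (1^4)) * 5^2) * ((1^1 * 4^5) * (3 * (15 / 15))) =162783.98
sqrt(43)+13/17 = 7.32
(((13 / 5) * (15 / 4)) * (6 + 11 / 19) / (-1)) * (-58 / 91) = 10875 / 266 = 40.88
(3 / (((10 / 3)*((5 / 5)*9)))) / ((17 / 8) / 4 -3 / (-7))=112 / 1075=0.10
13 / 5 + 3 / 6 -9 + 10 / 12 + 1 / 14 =-1049 / 210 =-5.00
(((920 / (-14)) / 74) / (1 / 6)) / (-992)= 345 / 64232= 0.01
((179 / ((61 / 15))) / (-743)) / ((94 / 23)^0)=-2685 / 45323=-0.06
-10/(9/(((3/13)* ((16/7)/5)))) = -32/273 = -0.12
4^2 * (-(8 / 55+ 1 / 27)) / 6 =-2168 / 4455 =-0.49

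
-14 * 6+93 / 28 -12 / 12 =-81.68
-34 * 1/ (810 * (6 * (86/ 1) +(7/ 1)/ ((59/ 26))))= -1003/ 12403530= -0.00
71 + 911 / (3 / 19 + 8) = 28314 / 155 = 182.67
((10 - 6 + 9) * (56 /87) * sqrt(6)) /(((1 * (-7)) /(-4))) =11.71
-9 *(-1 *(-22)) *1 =-198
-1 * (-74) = 74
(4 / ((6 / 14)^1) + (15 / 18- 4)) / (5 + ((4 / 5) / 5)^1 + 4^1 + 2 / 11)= 10175 / 15414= 0.66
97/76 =1.28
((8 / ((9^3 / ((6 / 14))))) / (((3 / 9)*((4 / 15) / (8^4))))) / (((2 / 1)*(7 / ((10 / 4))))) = 51200 / 1323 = 38.70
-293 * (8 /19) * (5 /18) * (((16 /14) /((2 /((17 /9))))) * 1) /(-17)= 23440 /10773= 2.18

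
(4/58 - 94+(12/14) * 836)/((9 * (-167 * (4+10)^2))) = -0.00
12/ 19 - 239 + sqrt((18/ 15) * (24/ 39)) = -4529/ 19 + 4 * sqrt(195)/ 65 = -237.51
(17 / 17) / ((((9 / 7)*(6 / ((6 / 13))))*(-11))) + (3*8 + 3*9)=65630 / 1287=50.99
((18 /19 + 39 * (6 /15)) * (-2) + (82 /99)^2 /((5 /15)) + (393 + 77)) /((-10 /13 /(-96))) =28337687456 /517275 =54782.63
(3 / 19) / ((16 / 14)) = 0.14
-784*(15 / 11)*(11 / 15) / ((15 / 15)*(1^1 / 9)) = -7056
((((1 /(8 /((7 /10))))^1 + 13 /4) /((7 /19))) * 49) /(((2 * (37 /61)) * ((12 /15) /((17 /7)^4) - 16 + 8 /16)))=-60306922697 /2550838608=-23.64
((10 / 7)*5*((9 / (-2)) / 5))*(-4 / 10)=18 / 7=2.57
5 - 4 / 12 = 14 / 3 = 4.67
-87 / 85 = -1.02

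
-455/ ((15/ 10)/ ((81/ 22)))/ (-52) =945/ 44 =21.48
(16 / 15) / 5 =16 / 75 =0.21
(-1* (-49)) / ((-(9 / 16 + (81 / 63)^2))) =-38416 / 1737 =-22.12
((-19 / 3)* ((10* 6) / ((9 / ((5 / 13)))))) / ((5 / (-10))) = 3800 / 117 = 32.48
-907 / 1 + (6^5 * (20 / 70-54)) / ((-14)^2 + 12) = -265273 / 91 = -2915.09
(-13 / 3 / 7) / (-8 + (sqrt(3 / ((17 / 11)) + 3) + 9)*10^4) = -355147 / 48478320408 + 8125*sqrt(357) / 84837060714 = -0.00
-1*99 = -99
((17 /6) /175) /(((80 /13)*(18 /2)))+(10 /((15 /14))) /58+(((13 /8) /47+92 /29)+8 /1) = 403934887 /35532000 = 11.37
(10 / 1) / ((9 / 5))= 50 / 9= 5.56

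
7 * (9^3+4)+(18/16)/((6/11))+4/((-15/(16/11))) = 13550261/2640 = 5132.67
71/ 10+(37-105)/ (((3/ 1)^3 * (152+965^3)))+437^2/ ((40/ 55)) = 254849088062320621/ 970522859160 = 262589.47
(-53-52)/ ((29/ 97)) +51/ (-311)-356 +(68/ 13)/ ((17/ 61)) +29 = -77336315/ 117247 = -659.60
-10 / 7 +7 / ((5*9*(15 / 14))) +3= 8111 / 4725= 1.72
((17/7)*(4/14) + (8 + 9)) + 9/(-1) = 8.69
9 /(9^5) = 0.00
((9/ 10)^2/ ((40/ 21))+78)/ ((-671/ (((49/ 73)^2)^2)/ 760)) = -34360052931519/ 1905521971100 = -18.03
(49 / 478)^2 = 2401 / 228484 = 0.01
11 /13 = 0.85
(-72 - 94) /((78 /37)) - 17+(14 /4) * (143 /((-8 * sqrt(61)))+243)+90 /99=648361 /858 - 1001 * sqrt(61) /976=747.66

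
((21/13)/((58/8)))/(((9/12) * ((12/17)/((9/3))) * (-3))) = -476/1131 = -0.42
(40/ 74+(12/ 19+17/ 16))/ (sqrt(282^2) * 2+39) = 25135/ 6782544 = 0.00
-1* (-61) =61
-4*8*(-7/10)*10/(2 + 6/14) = 1568/17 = 92.24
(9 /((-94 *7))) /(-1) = 9 /658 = 0.01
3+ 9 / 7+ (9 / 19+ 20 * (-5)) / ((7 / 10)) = -2620 / 19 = -137.89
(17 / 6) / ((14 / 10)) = 85 / 42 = 2.02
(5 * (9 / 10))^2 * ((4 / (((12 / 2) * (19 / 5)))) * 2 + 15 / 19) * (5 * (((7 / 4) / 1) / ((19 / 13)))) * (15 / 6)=3992625 / 11552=345.62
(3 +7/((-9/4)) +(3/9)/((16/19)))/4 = 0.07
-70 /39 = -1.79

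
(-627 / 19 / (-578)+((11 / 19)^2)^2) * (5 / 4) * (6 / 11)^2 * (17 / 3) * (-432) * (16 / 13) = -60148967040 / 316810351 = -189.86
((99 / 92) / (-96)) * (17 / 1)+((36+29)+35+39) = 408655 / 2944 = 138.81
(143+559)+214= 916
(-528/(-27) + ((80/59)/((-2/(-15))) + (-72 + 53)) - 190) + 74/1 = -55901/531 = -105.27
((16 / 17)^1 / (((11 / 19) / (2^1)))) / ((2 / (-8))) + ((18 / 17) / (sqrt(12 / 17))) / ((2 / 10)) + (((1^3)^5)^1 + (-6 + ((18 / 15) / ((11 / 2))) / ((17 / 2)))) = -16811 / 935 + 15 * sqrt(51) / 17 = -11.68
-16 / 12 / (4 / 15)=-5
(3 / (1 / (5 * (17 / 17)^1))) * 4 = 60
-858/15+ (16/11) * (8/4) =-2986/55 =-54.29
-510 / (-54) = 85 / 9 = 9.44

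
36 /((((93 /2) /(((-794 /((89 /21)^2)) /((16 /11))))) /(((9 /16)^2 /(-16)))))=467980821 /1005776896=0.47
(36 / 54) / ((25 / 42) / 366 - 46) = -10248 / 707087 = -0.01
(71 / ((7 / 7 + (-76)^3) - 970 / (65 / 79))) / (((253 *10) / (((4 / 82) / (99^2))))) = -923 / 2908658273858865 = -0.00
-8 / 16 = -1 / 2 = -0.50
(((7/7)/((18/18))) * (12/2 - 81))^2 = 5625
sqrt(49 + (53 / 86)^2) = sqrt(365213) / 86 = 7.03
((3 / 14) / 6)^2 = 0.00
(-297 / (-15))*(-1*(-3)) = 297 / 5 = 59.40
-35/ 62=-0.56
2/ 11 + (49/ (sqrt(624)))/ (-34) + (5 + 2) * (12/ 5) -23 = -331/ 55 -49 * sqrt(39)/ 5304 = -6.08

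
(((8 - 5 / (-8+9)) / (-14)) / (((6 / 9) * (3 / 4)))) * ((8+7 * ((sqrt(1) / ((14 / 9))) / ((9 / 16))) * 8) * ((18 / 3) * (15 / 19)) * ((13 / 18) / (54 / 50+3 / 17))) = -994500 / 11837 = -84.02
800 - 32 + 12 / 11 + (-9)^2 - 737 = 1244 / 11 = 113.09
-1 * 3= -3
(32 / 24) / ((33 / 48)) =64 / 33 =1.94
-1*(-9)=9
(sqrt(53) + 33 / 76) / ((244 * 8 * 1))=33 / 148352 + sqrt(53) / 1952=0.00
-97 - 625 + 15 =-707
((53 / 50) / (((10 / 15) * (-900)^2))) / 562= 53 / 15174000000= 0.00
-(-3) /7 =3 /7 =0.43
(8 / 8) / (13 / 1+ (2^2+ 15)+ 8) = 1 / 40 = 0.02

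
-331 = -331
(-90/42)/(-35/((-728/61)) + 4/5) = -2600/4529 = -0.57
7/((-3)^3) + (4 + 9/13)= 1556/351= 4.43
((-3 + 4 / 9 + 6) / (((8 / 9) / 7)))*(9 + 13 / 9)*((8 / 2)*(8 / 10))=906.58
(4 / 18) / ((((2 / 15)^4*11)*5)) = 1125 / 88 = 12.78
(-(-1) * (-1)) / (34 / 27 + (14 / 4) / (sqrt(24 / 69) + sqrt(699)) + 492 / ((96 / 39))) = 216 * (-23 * sqrt(699)- 2 * sqrt(46)) / (17388 + 86890 * sqrt(46) + 999235 * sqrt(699)) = -0.00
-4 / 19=-0.21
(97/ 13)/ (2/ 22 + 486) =1067/ 69511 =0.02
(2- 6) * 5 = -20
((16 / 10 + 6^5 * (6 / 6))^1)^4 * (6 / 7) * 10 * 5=27443764146391007232 / 175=156821509407948612.75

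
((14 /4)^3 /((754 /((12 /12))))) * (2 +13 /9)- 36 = -1943735 /54288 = -35.80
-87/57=-29/19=-1.53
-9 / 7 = -1.29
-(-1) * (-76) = -76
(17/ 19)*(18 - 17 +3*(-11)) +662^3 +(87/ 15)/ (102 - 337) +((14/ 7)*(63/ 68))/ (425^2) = 290117499.34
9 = 9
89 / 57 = 1.56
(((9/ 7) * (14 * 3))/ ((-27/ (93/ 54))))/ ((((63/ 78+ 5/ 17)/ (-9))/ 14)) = 191828/ 487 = 393.90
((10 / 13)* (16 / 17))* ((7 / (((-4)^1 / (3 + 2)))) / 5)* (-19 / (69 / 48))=16.75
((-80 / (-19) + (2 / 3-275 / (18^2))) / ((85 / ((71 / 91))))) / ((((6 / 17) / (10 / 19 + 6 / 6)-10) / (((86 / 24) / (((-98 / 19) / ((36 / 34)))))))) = 51061141 / 18338261760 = 0.00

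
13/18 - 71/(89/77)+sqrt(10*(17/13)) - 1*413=-758875/1602+sqrt(2210)/13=-470.09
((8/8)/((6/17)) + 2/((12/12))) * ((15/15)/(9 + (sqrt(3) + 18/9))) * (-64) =-5104/177 + 464 * sqrt(3)/177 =-24.30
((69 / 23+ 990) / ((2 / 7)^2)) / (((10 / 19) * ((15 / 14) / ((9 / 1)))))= 19414143 / 100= 194141.43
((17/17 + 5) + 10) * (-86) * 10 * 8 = -110080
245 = 245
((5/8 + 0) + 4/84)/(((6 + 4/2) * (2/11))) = 0.46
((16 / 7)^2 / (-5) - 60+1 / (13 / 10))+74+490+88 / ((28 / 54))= 2144902 / 3185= 673.44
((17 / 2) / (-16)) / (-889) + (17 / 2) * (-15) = -3627103 / 28448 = -127.50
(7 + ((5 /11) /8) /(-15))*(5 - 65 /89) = 175465 /5874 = 29.87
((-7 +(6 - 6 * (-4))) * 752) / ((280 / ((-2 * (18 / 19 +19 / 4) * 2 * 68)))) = -95726.21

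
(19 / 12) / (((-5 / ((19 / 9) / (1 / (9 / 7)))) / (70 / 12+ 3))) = -19133 / 2520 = -7.59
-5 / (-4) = 5 / 4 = 1.25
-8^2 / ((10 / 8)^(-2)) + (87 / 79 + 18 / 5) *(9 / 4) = -141287 / 1580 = -89.42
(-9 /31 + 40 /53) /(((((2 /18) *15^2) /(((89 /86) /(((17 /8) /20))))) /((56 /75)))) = 60844672 /450387375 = 0.14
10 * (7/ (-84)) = -5/ 6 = -0.83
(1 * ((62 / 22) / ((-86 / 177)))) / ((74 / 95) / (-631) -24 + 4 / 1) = 109639405 / 378076468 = 0.29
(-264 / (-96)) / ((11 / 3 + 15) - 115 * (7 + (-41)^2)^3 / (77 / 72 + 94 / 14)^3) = -1992364818411 / 849743821871502542432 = -0.00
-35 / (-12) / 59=35 / 708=0.05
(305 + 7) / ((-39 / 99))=-792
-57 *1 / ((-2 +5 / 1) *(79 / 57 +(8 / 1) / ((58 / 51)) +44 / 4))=-31407 / 32102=-0.98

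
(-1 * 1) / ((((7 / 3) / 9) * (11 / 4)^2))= -0.51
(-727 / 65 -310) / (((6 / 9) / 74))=-2317347 / 65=-35651.49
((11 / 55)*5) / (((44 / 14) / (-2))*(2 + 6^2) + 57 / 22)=-154 / 8797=-0.02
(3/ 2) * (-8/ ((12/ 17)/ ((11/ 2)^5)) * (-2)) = 2737867/ 16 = 171116.69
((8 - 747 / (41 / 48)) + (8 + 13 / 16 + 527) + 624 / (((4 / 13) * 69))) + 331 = 447619 / 15088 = 29.67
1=1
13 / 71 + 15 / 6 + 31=4783 / 142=33.68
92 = 92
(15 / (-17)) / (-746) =0.00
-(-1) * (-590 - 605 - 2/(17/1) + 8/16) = -40617/34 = -1194.62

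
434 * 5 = 2170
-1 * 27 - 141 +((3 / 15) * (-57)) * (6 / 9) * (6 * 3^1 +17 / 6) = -979 / 3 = -326.33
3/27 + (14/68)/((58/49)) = 5059/17748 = 0.29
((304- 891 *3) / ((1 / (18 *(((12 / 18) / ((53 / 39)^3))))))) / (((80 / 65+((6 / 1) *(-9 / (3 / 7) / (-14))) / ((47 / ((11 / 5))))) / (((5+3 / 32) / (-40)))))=407635244523 / 466878272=873.11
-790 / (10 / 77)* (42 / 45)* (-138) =3917452 / 5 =783490.40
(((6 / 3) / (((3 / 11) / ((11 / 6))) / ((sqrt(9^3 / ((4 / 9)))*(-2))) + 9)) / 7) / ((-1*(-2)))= 1089 / 68593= 0.02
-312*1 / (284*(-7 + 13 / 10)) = 260 / 1349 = 0.19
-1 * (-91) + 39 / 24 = 741 / 8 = 92.62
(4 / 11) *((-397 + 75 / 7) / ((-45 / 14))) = 21632 / 495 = 43.70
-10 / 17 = -0.59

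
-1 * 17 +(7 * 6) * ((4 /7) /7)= -95 /7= -13.57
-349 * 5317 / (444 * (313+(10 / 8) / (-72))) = -44535192 / 3335143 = -13.35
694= 694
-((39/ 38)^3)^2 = -3518743761/ 3010936384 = -1.17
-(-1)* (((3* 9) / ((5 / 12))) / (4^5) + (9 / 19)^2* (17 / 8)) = 0.54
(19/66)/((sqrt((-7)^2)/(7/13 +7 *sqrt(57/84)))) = 0.26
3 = 3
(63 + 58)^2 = 14641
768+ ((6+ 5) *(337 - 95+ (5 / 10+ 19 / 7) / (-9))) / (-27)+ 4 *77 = 369515 / 378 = 977.55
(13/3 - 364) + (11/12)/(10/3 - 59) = -720805/2004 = -359.68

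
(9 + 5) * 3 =42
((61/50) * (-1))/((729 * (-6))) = 61/218700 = 0.00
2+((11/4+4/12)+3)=97/12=8.08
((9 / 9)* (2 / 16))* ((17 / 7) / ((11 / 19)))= 323 / 616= 0.52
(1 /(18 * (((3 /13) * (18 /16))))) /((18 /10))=0.12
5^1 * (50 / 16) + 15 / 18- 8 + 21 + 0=707 / 24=29.46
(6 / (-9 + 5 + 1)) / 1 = -2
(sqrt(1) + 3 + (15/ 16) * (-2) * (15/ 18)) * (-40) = -195/ 2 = -97.50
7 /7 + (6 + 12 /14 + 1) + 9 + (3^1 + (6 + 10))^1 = 258 /7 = 36.86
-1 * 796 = -796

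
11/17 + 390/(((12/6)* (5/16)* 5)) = 10663/85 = 125.45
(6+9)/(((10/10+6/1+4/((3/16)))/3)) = 27/17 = 1.59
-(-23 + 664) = -641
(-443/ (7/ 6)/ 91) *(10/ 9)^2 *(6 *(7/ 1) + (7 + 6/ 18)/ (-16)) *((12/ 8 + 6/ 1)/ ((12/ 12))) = -55208875/ 34398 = -1605.00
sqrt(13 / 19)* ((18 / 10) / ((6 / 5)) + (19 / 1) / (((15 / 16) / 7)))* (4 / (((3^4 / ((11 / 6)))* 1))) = 47311* sqrt(247) / 69255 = 10.74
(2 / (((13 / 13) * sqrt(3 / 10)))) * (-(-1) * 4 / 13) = 8 * sqrt(30) / 39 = 1.12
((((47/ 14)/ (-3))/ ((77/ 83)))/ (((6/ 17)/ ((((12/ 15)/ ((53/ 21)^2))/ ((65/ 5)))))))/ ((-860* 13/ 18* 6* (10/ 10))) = 198951/ 22454303300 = 0.00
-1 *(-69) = 69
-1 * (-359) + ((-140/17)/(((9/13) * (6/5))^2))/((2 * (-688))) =6122091587/17052768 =359.01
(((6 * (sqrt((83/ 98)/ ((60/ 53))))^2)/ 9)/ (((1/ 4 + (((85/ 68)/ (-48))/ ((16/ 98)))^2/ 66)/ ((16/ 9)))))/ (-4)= -25369772032/ 28656480615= -0.89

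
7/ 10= 0.70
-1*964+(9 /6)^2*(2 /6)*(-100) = -1039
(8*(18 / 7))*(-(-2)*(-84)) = -3456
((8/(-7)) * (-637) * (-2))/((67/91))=-132496/67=-1977.55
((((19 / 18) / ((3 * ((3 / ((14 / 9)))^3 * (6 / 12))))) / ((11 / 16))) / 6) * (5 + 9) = 5839232 / 17537553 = 0.33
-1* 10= -10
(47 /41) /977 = 47 /40057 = 0.00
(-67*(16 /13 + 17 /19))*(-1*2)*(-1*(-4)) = 281400 /247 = 1139.27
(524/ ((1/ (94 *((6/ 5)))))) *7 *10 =4137504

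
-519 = -519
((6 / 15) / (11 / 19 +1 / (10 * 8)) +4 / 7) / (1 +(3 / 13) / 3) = 51038 / 44051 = 1.16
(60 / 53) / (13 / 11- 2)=-220 / 159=-1.38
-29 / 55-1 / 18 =-577 / 990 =-0.58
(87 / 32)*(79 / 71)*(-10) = -34365 / 1136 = -30.25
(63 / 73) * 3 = 2.59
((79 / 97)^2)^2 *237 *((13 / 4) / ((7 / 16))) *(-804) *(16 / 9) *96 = -65866533851848704 / 619704967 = -106286922.58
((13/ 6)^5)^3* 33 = 563044823154998327/ 156728328192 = 3592489.18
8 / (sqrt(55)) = 8 *sqrt(55) / 55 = 1.08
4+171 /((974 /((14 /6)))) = 4295 /974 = 4.41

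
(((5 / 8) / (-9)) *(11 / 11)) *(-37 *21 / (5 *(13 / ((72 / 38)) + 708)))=0.02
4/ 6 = 2/ 3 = 0.67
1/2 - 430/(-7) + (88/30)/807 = 10495651/169470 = 61.93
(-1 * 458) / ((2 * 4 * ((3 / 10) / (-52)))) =29770 / 3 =9923.33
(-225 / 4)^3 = -11390625 / 64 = -177978.52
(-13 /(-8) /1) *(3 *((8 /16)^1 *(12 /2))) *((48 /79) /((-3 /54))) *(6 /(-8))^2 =-28431 /316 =-89.97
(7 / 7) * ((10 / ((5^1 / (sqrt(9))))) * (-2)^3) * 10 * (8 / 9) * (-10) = 4266.67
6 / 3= 2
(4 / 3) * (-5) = -20 / 3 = -6.67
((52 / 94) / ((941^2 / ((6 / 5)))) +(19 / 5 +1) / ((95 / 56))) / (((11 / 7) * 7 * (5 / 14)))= 783077100792 / 1087259982875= 0.72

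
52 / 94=26 / 47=0.55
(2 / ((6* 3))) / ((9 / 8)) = 8 / 81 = 0.10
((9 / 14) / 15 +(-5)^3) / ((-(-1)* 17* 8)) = -8747 / 9520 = -0.92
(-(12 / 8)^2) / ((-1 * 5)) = 9 / 20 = 0.45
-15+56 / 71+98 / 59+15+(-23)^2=2226243 / 4189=531.45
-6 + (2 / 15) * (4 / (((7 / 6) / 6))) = -114 / 35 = -3.26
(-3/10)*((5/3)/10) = -1/20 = -0.05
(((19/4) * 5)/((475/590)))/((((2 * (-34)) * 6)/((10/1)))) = -295/408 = -0.72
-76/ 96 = -0.79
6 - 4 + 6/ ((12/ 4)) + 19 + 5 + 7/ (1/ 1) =35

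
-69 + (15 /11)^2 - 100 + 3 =-19861 /121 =-164.14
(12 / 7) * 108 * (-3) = -3888 / 7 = -555.43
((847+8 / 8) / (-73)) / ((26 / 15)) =-6.70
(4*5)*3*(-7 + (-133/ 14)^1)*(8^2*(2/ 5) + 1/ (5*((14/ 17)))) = -179091/ 7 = -25584.43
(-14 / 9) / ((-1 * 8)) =7 / 36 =0.19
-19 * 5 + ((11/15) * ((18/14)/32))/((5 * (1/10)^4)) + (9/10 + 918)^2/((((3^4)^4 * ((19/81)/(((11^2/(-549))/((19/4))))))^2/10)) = -345816387375634144693253/9586988956995662248470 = -36.07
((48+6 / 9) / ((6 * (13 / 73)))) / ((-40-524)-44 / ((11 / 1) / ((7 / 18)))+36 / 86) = -3139 / 38948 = -0.08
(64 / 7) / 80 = 4 / 35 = 0.11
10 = 10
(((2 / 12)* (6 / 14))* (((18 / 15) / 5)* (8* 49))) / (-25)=-168 / 625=-0.27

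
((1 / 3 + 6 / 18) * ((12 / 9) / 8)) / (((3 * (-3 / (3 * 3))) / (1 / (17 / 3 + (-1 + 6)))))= -1 / 96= -0.01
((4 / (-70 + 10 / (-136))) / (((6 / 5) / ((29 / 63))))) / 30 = -1972 / 2701755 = -0.00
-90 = -90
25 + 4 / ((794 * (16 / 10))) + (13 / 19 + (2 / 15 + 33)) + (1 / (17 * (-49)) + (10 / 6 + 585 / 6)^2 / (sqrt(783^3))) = 354025 * sqrt(87) / 7357068 + 22174897897 / 376999140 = 59.27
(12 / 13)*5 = 60 / 13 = 4.62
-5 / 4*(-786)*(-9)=-17685 / 2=-8842.50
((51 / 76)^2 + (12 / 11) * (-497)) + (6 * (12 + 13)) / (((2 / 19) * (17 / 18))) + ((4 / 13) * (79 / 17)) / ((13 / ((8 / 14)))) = 1235803897421 / 1277772496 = 967.15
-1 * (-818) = 818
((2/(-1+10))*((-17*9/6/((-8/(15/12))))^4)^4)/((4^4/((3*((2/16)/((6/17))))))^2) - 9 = 10257583076469821536488394922824685715033/664613997892457936451903530140172288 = 15433.90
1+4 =5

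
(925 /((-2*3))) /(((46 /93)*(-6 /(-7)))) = -200725 /552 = -363.63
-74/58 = -37/29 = -1.28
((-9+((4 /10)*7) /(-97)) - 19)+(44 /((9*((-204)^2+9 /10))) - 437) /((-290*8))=-23466539340947 /842892045840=-27.84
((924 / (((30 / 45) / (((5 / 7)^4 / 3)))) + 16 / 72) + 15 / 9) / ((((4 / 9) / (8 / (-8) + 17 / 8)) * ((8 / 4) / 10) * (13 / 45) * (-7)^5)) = -763589025 / 2398157216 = -0.32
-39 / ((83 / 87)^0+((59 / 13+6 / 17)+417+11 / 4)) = -34476 / 376267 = -0.09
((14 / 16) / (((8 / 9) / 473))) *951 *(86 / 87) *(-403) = -163694638107 / 928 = -176395084.17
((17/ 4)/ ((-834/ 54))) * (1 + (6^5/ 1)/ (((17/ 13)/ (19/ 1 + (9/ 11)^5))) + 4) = -2837780828271/ 89544356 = -31691.34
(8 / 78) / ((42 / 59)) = 0.14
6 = 6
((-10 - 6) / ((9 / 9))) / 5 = -16 / 5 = -3.20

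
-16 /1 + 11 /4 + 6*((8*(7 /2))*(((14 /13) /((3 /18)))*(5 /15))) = 18127 /52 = 348.60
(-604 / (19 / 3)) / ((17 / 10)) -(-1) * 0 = -18120 / 323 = -56.10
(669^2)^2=200310848721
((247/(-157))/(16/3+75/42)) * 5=-3990/3611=-1.10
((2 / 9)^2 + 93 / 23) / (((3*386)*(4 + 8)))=7625 / 25888248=0.00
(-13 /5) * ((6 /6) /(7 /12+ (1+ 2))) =-156 /215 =-0.73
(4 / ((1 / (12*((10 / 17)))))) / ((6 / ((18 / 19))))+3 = 2409 / 323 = 7.46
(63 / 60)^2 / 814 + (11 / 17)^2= 39525049 / 94098400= 0.42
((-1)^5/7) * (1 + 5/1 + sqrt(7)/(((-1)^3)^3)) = -6/7 + sqrt(7)/7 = -0.48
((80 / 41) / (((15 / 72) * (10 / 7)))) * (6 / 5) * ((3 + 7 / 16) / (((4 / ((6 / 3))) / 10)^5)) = 3465000 / 41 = 84512.20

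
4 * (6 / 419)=0.06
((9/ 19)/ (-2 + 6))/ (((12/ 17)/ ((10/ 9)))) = 85/ 456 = 0.19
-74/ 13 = -5.69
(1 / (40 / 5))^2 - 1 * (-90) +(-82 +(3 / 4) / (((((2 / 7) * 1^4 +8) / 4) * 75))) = 372149 / 46400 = 8.02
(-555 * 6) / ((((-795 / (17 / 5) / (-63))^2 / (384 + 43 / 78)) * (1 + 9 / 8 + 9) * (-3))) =226311699096 / 81250325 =2785.36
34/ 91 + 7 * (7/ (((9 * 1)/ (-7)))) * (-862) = 26905912/ 819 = 32852.15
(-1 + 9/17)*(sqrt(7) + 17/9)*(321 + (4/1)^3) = -3080*sqrt(7)/17 - 3080/9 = -821.57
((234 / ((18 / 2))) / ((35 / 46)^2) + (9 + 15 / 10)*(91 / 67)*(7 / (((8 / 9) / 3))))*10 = 501421427 / 131320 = 3818.32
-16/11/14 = -8/77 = -0.10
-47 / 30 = -1.57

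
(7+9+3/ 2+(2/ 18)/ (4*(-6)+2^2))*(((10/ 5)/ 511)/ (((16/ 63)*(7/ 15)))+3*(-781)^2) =7852096410337/ 245280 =32012787.06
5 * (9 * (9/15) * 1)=27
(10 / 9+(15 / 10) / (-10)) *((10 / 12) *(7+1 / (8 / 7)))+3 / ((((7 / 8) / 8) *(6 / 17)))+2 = 86.02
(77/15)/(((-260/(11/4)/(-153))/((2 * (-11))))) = -182.76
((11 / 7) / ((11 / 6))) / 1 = 6 / 7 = 0.86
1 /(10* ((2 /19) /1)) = 19 /20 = 0.95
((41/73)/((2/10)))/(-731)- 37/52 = -1985091/2774876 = -0.72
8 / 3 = 2.67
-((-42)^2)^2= -3111696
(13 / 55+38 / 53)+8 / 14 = 31113 / 20405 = 1.52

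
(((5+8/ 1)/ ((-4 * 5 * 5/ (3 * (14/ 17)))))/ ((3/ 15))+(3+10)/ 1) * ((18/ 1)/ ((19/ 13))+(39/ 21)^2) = 28429349/ 158270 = 179.63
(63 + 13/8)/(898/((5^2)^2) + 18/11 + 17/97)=344774375/17330328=19.89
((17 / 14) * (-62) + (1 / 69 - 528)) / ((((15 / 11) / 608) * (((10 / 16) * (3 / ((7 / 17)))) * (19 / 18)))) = -19306496 / 345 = -55960.86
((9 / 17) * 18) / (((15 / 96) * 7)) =5184 / 595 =8.71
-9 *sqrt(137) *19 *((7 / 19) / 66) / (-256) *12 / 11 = 63 *sqrt(137) / 15488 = 0.05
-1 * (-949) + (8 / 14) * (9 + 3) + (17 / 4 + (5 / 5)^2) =26911 / 28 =961.11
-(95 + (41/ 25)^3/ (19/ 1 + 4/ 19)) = -543106374/ 5703125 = -95.23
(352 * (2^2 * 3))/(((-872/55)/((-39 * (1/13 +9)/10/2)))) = 514008/109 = 4715.67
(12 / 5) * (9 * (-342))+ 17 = -36851 / 5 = -7370.20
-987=-987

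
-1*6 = -6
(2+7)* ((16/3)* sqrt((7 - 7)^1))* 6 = 0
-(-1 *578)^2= -334084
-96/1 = -96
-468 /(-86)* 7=1638 /43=38.09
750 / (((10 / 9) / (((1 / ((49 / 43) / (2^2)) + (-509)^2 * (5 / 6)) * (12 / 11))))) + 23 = 85692446347 / 539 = 158984130.51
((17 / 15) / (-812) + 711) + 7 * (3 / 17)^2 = 2503496647 / 3520020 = 711.22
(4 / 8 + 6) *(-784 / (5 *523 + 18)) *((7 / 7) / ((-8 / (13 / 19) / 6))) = 49686 / 50027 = 0.99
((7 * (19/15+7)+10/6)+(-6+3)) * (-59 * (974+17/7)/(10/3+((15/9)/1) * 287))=-68393744/10115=-6761.62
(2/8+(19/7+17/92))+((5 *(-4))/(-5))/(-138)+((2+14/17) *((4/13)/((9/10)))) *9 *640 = 593843447/106743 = 5563.30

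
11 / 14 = 0.79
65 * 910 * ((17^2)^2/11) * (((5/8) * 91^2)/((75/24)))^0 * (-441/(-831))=726219271050/3047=238339110.95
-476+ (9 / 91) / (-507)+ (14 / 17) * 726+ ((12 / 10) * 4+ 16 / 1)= 142.68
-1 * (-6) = 6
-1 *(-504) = 504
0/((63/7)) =0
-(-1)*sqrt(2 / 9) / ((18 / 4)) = 2*sqrt(2) / 27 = 0.10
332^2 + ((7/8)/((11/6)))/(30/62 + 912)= 6532756063/59268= 110224.00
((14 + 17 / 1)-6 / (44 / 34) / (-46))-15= 8147 / 506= 16.10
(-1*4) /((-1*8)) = 1 /2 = 0.50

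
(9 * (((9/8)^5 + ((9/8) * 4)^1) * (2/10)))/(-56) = -371709/1835008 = -0.20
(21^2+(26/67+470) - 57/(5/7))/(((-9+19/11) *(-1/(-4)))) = -1532201/3350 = -457.37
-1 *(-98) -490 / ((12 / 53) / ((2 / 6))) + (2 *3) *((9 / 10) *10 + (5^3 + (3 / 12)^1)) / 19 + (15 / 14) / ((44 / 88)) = -692885 / 1197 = -578.85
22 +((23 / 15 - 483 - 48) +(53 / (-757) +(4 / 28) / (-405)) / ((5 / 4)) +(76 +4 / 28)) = -4628913403 / 10730475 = -431.38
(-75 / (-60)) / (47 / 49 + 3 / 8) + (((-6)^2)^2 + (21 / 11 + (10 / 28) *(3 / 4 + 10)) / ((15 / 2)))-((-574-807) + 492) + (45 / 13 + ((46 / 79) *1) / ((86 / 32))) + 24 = 2214.38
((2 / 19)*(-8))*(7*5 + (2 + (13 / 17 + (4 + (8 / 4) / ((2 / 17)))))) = -15984 / 323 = -49.49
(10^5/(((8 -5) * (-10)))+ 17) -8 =-9973/3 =-3324.33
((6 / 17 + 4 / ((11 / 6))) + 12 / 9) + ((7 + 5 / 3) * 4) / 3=25958 / 1683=15.42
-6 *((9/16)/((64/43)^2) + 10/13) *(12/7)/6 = -2615079/1490944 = -1.75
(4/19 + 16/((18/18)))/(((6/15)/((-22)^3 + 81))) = -8136590/19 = -428241.58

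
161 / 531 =0.30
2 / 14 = 1 / 7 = 0.14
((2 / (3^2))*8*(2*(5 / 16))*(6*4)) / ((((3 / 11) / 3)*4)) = 220 / 3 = 73.33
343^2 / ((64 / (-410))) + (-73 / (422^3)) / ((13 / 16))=-2945322257608307 / 3907875296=-753688.91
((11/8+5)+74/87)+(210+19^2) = 402445/696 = 578.23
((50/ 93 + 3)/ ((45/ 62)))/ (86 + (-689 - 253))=-329/ 57780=-0.01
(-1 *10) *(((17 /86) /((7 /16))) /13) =-1360 /3913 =-0.35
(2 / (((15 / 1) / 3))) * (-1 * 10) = -4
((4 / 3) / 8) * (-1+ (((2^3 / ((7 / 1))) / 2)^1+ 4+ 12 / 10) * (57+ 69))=3631 / 30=121.03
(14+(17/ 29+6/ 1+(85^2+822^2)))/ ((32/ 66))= 326781807/ 232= 1408542.27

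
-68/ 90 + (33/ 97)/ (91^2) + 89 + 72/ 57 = 61472483168/ 686784735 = 89.51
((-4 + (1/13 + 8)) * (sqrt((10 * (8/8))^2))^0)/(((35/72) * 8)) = 477/455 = 1.05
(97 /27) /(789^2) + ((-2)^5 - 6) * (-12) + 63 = 8723386870 /16808067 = 519.00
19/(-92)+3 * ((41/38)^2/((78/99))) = 3649303/863512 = 4.23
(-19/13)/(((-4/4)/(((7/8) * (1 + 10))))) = 1463/104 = 14.07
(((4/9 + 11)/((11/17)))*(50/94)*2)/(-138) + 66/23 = 38153/13959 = 2.73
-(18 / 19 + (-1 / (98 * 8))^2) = -11063827 / 11678464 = -0.95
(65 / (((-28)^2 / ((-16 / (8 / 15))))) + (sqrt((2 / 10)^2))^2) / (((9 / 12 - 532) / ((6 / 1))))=71949 / 2603125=0.03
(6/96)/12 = 1/192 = 0.01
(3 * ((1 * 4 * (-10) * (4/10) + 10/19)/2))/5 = -441/95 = -4.64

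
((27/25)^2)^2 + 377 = 147797066/390625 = 378.36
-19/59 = -0.32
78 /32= 39 /16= 2.44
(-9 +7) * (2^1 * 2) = -8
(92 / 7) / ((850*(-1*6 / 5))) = -23 / 1785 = -0.01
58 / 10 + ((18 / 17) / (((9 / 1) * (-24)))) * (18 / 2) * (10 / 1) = 911 / 170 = 5.36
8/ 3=2.67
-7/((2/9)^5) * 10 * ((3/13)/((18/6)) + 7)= -47534445/52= -914123.94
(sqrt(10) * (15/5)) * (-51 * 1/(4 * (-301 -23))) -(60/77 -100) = 99.59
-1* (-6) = 6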